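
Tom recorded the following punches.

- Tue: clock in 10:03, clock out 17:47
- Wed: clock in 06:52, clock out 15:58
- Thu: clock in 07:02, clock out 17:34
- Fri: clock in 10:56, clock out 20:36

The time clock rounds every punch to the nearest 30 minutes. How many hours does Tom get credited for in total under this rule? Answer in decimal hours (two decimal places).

37.00 hours

Tue: in 10:03→10:00, out 17:47→18:00; 8 h 0 min
Wed: in 06:52→07:00, out 15:58→16:00; 9 h 0 min
Thu: in 07:02→07:00, out 17:34→17:30; 10 h 30 min
Fri: in 10:56→11:00, out 20:36→20:30; 9 h 30 min
Total credited: 37 h 0 min.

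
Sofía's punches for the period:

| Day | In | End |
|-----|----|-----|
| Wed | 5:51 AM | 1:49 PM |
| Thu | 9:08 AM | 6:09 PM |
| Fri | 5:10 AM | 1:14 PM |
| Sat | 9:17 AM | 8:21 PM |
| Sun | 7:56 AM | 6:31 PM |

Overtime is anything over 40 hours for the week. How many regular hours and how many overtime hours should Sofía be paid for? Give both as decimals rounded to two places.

Regular 40.00 hours, overtime 6.70 hours

Wed: 5:51 AM–1:49 PM = 7 h 58 min
Thu: 9:08 AM–6:09 PM = 9 h 1 min
Fri: 5:10 AM–1:14 PM = 8 h 4 min
Sat: 9:17 AM–8:21 PM = 11 h 4 min
Sun: 7:56 AM–6:31 PM = 10 h 35 min
Total worked: 46 h 42 min = 46.70 h.
Threshold 40 h → overtime 6 h 42 min, regular 40 h 0 min.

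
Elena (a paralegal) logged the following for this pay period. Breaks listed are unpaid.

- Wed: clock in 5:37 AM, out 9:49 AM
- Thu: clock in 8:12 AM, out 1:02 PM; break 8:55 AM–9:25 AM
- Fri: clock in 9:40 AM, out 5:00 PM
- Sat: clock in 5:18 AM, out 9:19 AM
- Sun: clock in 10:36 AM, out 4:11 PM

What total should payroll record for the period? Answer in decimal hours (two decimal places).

Wed: 5:37 AM–9:49 AM = 4 h 12 min
Thu: 8:12 AM–1:02 PM = 4 h 50 min; less 30 min break → 4 h 20 min
Fri: 9:40 AM–5:00 PM = 7 h 20 min
Sat: 5:18 AM–9:19 AM = 4 h 1 min
Sun: 10:36 AM–4:11 PM = 5 h 35 min
Total: 4 h 12 min + 4 h 20 min + 7 h 20 min + 4 h 1 min + 5 h 35 min = 25 h 28 min.

25.47 hours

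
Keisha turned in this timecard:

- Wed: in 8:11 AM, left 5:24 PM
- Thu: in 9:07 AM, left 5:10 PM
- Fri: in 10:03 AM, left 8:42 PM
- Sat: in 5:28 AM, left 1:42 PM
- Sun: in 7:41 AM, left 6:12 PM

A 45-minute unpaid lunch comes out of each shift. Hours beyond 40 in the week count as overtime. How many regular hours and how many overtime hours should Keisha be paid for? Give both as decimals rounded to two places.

Regular 40.00 hours, overtime 2.92 hours

Wed: 8:11 AM–5:24 PM = 9 h 13 min; less 45 min break → 8 h 28 min
Thu: 9:07 AM–5:10 PM = 8 h 3 min; less 45 min break → 7 h 18 min
Fri: 10:03 AM–8:42 PM = 10 h 39 min; less 45 min break → 9 h 54 min
Sat: 5:28 AM–1:42 PM = 8 h 14 min; less 45 min break → 7 h 29 min
Sun: 7:41 AM–6:12 PM = 10 h 31 min; less 45 min break → 9 h 46 min
Total worked: 42 h 55 min = 42.92 h.
Threshold 40 h → overtime 2 h 55 min, regular 40 h 0 min.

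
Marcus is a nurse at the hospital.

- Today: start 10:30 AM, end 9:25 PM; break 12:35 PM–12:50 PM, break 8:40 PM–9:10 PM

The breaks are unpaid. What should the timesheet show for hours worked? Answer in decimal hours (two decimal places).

Today: 10:30 AM–9:25 PM = 10 h 55 min; less 45 min break → 10 h 10 min

10.17 hours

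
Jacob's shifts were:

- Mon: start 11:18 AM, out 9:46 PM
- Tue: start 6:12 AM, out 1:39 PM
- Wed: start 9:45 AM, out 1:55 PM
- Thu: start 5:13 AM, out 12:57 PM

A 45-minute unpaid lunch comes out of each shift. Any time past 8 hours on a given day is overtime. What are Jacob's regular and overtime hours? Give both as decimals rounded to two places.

Regular 25.10 hours, overtime 1.72 hours

Mon: 11:18 AM–9:46 PM = 10 h 28 min; less 45 min break → 9 h 43 min
Tue: 6:12 AM–1:39 PM = 7 h 27 min; less 45 min break → 6 h 42 min
Wed: 9:45 AM–1:55 PM = 4 h 10 min; less 45 min break → 3 h 25 min
Thu: 5:13 AM–12:57 PM = 7 h 44 min; less 45 min break → 6 h 59 min
Mon reg 8 h 0 min / OT 1 h 43 min; Tue reg 6 h 42 min / OT 0 h 0 min; Wed reg 3 h 25 min / OT 0 h 0 min; Thu reg 6 h 59 min / OT 0 h 0 min.
Totals: regular 25 h 6 min, overtime 1 h 43 min.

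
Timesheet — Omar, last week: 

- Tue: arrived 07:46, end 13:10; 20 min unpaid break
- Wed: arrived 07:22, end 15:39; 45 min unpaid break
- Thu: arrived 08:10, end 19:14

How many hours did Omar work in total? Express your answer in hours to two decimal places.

Tue: 07:46–13:10 = 5 h 24 min; less 20 min break → 5 h 4 min
Wed: 07:22–15:39 = 8 h 17 min; less 45 min break → 7 h 32 min
Thu: 08:10–19:14 = 11 h 4 min
Total: 5 h 4 min + 7 h 32 min + 11 h 4 min = 23 h 40 min.

23.67 hours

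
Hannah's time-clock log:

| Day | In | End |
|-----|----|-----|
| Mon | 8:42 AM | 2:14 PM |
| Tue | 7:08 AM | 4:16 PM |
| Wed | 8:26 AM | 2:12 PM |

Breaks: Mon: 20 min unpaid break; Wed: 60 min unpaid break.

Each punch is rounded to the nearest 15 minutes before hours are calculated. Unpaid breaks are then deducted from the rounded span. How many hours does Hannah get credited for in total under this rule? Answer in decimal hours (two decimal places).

18.92 hours

Mon: in 8:42 AM→8:45 AM, out 2:14 PM→2:15 PM; 5 h 30 min − 20 min = 5 h 10 min
Tue: in 7:08 AM→7:15 AM, out 4:16 PM→4:15 PM; 9 h 0 min
Wed: in 8:26 AM→8:30 AM, out 2:12 PM→2:15 PM; 5 h 45 min − 60 min = 4 h 45 min
Total credited: 18 h 55 min.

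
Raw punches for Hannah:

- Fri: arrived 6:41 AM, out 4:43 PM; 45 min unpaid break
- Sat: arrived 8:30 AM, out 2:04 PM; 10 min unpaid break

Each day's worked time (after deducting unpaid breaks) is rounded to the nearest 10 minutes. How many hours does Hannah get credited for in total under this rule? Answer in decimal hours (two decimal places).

14.67 hours

Fri: 6:41 AM–4:43 PM = 10 h 2 min − 45 min = 9 h 17 min → rounds to 9 h 20 min
Sat: 8:30 AM–2:04 PM = 5 h 34 min − 10 min = 5 h 24 min → rounds to 5 h 20 min
Total credited: 14 h 40 min.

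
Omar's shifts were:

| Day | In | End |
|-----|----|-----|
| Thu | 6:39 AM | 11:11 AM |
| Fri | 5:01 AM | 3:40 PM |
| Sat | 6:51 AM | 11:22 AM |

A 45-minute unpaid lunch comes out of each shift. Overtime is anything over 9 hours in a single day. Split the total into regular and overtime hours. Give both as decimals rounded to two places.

Thu: 6:39 AM–11:11 AM = 4 h 32 min; less 45 min break → 3 h 47 min
Fri: 5:01 AM–3:40 PM = 10 h 39 min; less 45 min break → 9 h 54 min
Sat: 6:51 AM–11:22 AM = 4 h 31 min; less 45 min break → 3 h 46 min
Thu reg 3 h 47 min / OT 0 h 0 min; Fri reg 9 h 0 min / OT 0 h 54 min; Sat reg 3 h 46 min / OT 0 h 0 min.
Totals: regular 16 h 33 min, overtime 0 h 54 min.

Regular 16.55 hours, overtime 0.90 hours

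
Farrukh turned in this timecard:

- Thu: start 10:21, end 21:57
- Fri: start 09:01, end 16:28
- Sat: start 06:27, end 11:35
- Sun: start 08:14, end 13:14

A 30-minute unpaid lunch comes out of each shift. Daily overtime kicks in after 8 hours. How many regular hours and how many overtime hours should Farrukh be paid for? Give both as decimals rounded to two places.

Regular 24.08 hours, overtime 3.10 hours

Thu: 10:21–21:57 = 11 h 36 min; less 30 min break → 11 h 6 min
Fri: 09:01–16:28 = 7 h 27 min; less 30 min break → 6 h 57 min
Sat: 06:27–11:35 = 5 h 8 min; less 30 min break → 4 h 38 min
Sun: 08:14–13:14 = 5 h 0 min; less 30 min break → 4 h 30 min
Thu reg 8 h 0 min / OT 3 h 6 min; Fri reg 6 h 57 min / OT 0 h 0 min; Sat reg 4 h 38 min / OT 0 h 0 min; Sun reg 4 h 30 min / OT 0 h 0 min.
Totals: regular 24 h 5 min, overtime 3 h 6 min.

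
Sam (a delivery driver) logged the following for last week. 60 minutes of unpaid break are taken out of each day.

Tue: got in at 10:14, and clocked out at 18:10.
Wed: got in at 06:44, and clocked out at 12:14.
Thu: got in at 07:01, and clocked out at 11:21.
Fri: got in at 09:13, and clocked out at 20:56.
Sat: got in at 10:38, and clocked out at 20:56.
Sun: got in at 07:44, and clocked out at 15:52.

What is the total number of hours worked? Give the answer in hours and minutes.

Tue: 10:14–18:10 = 7 h 56 min; less 60 min break → 6 h 56 min
Wed: 06:44–12:14 = 5 h 30 min; less 60 min break → 4 h 30 min
Thu: 07:01–11:21 = 4 h 20 min; less 60 min break → 3 h 20 min
Fri: 09:13–20:56 = 11 h 43 min; less 60 min break → 10 h 43 min
Sat: 10:38–20:56 = 10 h 18 min; less 60 min break → 9 h 18 min
Sun: 07:44–15:52 = 8 h 8 min; less 60 min break → 7 h 8 min
Total: 6 h 56 min + 4 h 30 min + 3 h 20 min + 10 h 43 min + 9 h 18 min + 7 h 8 min = 41 h 55 min.

41 h 55 min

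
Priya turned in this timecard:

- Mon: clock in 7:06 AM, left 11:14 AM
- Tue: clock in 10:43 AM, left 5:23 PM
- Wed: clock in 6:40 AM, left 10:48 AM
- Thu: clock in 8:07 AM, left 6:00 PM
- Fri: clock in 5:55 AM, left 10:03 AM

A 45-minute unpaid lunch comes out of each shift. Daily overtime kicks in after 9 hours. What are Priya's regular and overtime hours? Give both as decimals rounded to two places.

Mon: 7:06 AM–11:14 AM = 4 h 8 min; less 45 min break → 3 h 23 min
Tue: 10:43 AM–5:23 PM = 6 h 40 min; less 45 min break → 5 h 55 min
Wed: 6:40 AM–10:48 AM = 4 h 8 min; less 45 min break → 3 h 23 min
Thu: 8:07 AM–6:00 PM = 9 h 53 min; less 45 min break → 9 h 8 min
Fri: 5:55 AM–10:03 AM = 4 h 8 min; less 45 min break → 3 h 23 min
Mon reg 3 h 23 min / OT 0 h 0 min; Tue reg 5 h 55 min / OT 0 h 0 min; Wed reg 3 h 23 min / OT 0 h 0 min; Thu reg 9 h 0 min / OT 0 h 8 min; Fri reg 3 h 23 min / OT 0 h 0 min.
Totals: regular 25 h 4 min, overtime 0 h 8 min.

Regular 25.07 hours, overtime 0.13 hours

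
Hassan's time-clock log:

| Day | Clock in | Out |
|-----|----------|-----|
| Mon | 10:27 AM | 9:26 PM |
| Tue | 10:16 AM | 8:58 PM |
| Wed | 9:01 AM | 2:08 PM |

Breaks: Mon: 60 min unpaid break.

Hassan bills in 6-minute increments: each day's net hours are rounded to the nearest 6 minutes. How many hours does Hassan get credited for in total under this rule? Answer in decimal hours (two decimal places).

25.80 hours

Mon: 10:27 AM–9:26 PM = 10 h 59 min − 60 min = 9 h 59 min → rounds to 10 h 0 min
Tue: 10:16 AM–8:58 PM = 10 h 42 min → rounds to 10 h 42 min
Wed: 9:01 AM–2:08 PM = 5 h 7 min → rounds to 5 h 6 min
Total credited: 25 h 48 min.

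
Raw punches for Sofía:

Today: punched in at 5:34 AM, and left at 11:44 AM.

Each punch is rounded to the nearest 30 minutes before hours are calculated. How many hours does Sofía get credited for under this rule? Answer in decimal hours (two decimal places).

6.00 hours

Today: in 5:34 AM→5:30 AM, out 11:44 AM→11:30 AM; 6 h 0 min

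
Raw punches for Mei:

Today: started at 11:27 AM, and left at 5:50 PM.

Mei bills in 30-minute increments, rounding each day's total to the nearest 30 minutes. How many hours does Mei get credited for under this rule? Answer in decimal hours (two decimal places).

Today: 11:27 AM–5:50 PM = 6 h 23 min → rounds to 6 h 30 min

6.50 hours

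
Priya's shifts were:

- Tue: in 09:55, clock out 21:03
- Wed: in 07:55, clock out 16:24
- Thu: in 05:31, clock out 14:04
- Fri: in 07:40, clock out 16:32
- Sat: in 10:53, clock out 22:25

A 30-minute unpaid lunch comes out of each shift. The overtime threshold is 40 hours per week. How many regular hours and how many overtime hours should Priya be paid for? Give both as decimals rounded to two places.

Tue: 09:55–21:03 = 11 h 8 min; less 30 min break → 10 h 38 min
Wed: 07:55–16:24 = 8 h 29 min; less 30 min break → 7 h 59 min
Thu: 05:31–14:04 = 8 h 33 min; less 30 min break → 8 h 3 min
Fri: 07:40–16:32 = 8 h 52 min; less 30 min break → 8 h 22 min
Sat: 10:53–22:25 = 11 h 32 min; less 30 min break → 11 h 2 min
Total worked: 46 h 4 min = 46.07 h.
Threshold 40 h → overtime 6 h 4 min, regular 40 h 0 min.

Regular 40.00 hours, overtime 6.07 hours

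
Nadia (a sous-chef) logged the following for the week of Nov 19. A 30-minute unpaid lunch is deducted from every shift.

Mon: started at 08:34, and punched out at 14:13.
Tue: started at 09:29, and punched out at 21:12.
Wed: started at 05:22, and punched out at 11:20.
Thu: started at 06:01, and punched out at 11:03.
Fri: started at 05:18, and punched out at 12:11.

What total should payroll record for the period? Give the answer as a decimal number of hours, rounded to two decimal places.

Mon: 08:34–14:13 = 5 h 39 min; less 30 min break → 5 h 9 min
Tue: 09:29–21:12 = 11 h 43 min; less 30 min break → 11 h 13 min
Wed: 05:22–11:20 = 5 h 58 min; less 30 min break → 5 h 28 min
Thu: 06:01–11:03 = 5 h 2 min; less 30 min break → 4 h 32 min
Fri: 05:18–12:11 = 6 h 53 min; less 30 min break → 6 h 23 min
Total: 5 h 9 min + 11 h 13 min + 5 h 28 min + 4 h 32 min + 6 h 23 min = 32 h 45 min.

32.75 hours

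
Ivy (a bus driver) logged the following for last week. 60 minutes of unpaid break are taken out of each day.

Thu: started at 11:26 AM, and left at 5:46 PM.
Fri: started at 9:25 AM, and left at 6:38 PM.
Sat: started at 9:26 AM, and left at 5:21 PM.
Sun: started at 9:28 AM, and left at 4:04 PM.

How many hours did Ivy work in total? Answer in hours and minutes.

26 h 4 min

Thu: 11:26 AM–5:46 PM = 6 h 20 min; less 60 min break → 5 h 20 min
Fri: 9:25 AM–6:38 PM = 9 h 13 min; less 60 min break → 8 h 13 min
Sat: 9:26 AM–5:21 PM = 7 h 55 min; less 60 min break → 6 h 55 min
Sun: 9:28 AM–4:04 PM = 6 h 36 min; less 60 min break → 5 h 36 min
Total: 5 h 20 min + 8 h 13 min + 6 h 55 min + 5 h 36 min = 26 h 4 min.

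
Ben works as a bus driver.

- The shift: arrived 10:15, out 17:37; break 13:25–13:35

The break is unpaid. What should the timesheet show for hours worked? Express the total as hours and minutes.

7 h 12 min

The shift: 10:15–17:37 = 7 h 22 min; less 10 min break → 7 h 12 min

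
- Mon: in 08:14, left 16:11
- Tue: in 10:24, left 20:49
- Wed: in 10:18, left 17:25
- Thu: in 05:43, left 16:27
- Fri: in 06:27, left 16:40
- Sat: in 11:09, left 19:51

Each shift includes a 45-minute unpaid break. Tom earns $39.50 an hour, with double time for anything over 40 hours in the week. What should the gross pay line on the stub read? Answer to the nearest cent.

Mon: 08:14–16:11 = 7 h 57 min; less 45 min break → 7 h 12 min
Tue: 10:24–20:49 = 10 h 25 min; less 45 min break → 9 h 40 min
Wed: 10:18–17:25 = 7 h 7 min; less 45 min break → 6 h 22 min
Thu: 05:43–16:27 = 10 h 44 min; less 45 min break → 9 h 59 min
Fri: 06:27–16:40 = 10 h 13 min; less 45 min break → 9 h 28 min
Sat: 11:09–19:51 = 8 h 42 min; less 45 min break → 7 h 57 min
Total worked: 50 h 38 min = 3038 min.
Regular 40 h 0 min = 2400 min at $39.50/h; overtime 10 h 38 min = 638 min at $79.00/h.
Pay = (2400 × $39.50 + 638 × $79.00) ÷ 60 = $2420.03.

$2420.03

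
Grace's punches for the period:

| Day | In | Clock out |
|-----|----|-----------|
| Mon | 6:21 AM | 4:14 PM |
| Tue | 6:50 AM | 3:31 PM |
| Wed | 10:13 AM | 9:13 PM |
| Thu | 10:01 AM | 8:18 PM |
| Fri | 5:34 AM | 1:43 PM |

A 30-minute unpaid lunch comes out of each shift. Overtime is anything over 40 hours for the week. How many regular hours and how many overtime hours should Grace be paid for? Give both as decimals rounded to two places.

Mon: 6:21 AM–4:14 PM = 9 h 53 min; less 30 min break → 9 h 23 min
Tue: 6:50 AM–3:31 PM = 8 h 41 min; less 30 min break → 8 h 11 min
Wed: 10:13 AM–9:13 PM = 11 h 0 min; less 30 min break → 10 h 30 min
Thu: 10:01 AM–8:18 PM = 10 h 17 min; less 30 min break → 9 h 47 min
Fri: 5:34 AM–1:43 PM = 8 h 9 min; less 30 min break → 7 h 39 min
Total worked: 45 h 30 min = 45.50 h.
Threshold 40 h → overtime 5 h 30 min, regular 40 h 0 min.

Regular 40.00 hours, overtime 5.50 hours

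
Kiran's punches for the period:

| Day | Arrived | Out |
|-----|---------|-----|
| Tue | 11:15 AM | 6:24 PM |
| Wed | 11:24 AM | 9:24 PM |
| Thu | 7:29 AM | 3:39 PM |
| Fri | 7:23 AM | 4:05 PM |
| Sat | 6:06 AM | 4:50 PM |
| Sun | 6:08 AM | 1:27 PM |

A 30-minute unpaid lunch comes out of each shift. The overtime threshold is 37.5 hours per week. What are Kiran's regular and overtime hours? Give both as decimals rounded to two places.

Regular 37.50 hours, overtime 11.57 hours

Tue: 11:15 AM–6:24 PM = 7 h 9 min; less 30 min break → 6 h 39 min
Wed: 11:24 AM–9:24 PM = 10 h 0 min; less 30 min break → 9 h 30 min
Thu: 7:29 AM–3:39 PM = 8 h 10 min; less 30 min break → 7 h 40 min
Fri: 7:23 AM–4:05 PM = 8 h 42 min; less 30 min break → 8 h 12 min
Sat: 6:06 AM–4:50 PM = 10 h 44 min; less 30 min break → 10 h 14 min
Sun: 6:08 AM–1:27 PM = 7 h 19 min; less 30 min break → 6 h 49 min
Total worked: 49 h 4 min = 49.07 h.
Threshold 37.5 h → overtime 11 h 34 min, regular 37 h 30 min.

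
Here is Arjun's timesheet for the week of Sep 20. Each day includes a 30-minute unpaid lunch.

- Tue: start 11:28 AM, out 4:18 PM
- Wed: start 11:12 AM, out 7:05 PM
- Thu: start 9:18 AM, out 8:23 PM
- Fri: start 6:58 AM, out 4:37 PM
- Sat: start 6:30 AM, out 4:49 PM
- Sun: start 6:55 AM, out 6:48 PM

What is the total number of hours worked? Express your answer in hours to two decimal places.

52.65 hours

Tue: 11:28 AM–4:18 PM = 4 h 50 min; less 30 min break → 4 h 20 min
Wed: 11:12 AM–7:05 PM = 7 h 53 min; less 30 min break → 7 h 23 min
Thu: 9:18 AM–8:23 PM = 11 h 5 min; less 30 min break → 10 h 35 min
Fri: 6:58 AM–4:37 PM = 9 h 39 min; less 30 min break → 9 h 9 min
Sat: 6:30 AM–4:49 PM = 10 h 19 min; less 30 min break → 9 h 49 min
Sun: 6:55 AM–6:48 PM = 11 h 53 min; less 30 min break → 11 h 23 min
Total: 4 h 20 min + 7 h 23 min + 10 h 35 min + 9 h 9 min + 9 h 49 min + 11 h 23 min = 52 h 39 min.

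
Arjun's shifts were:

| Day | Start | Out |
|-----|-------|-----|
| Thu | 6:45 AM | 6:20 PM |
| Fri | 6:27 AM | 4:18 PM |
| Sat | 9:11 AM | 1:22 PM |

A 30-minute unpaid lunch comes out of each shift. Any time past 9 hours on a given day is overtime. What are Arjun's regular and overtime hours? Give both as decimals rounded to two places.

Thu: 6:45 AM–6:20 PM = 11 h 35 min; less 30 min break → 11 h 5 min
Fri: 6:27 AM–4:18 PM = 9 h 51 min; less 30 min break → 9 h 21 min
Sat: 9:11 AM–1:22 PM = 4 h 11 min; less 30 min break → 3 h 41 min
Thu reg 9 h 0 min / OT 2 h 5 min; Fri reg 9 h 0 min / OT 0 h 21 min; Sat reg 3 h 41 min / OT 0 h 0 min.
Totals: regular 21 h 41 min, overtime 2 h 26 min.

Regular 21.68 hours, overtime 2.43 hours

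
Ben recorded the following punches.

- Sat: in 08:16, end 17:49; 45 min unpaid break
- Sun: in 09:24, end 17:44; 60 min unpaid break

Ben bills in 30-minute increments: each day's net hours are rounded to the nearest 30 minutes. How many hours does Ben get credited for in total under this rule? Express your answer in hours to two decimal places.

16.50 hours

Sat: 08:16–17:49 = 9 h 33 min − 45 min = 8 h 48 min → rounds to 9 h 0 min
Sun: 09:24–17:44 = 8 h 20 min − 60 min = 7 h 20 min → rounds to 7 h 30 min
Total credited: 16 h 30 min.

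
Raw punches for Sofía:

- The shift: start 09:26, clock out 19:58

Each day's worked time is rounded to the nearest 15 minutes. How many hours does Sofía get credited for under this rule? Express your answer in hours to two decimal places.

10.50 hours

The shift: 09:26–19:58 = 10 h 32 min → rounds to 10 h 30 min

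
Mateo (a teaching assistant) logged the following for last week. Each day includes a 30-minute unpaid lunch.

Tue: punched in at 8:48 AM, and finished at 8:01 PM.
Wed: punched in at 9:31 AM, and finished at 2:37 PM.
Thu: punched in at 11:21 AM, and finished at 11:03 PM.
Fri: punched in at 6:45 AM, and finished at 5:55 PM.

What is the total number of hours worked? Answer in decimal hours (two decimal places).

Tue: 8:48 AM–8:01 PM = 11 h 13 min; less 30 min break → 10 h 43 min
Wed: 9:31 AM–2:37 PM = 5 h 6 min; less 30 min break → 4 h 36 min
Thu: 11:21 AM–11:03 PM = 11 h 42 min; less 30 min break → 11 h 12 min
Fri: 6:45 AM–5:55 PM = 11 h 10 min; less 30 min break → 10 h 40 min
Total: 10 h 43 min + 4 h 36 min + 11 h 12 min + 10 h 40 min = 37 h 11 min.

37.18 hours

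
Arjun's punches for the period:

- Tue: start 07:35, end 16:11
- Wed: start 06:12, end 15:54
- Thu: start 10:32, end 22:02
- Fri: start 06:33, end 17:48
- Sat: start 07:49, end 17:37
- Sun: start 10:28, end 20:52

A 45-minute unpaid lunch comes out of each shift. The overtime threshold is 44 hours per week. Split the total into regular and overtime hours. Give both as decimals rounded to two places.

Regular 44.00 hours, overtime 12.75 hours

Tue: 07:35–16:11 = 8 h 36 min; less 45 min break → 7 h 51 min
Wed: 06:12–15:54 = 9 h 42 min; less 45 min break → 8 h 57 min
Thu: 10:32–22:02 = 11 h 30 min; less 45 min break → 10 h 45 min
Fri: 06:33–17:48 = 11 h 15 min; less 45 min break → 10 h 30 min
Sat: 07:49–17:37 = 9 h 48 min; less 45 min break → 9 h 3 min
Sun: 10:28–20:52 = 10 h 24 min; less 45 min break → 9 h 39 min
Total worked: 56 h 45 min = 56.75 h.
Threshold 44 h → overtime 12 h 45 min, regular 44 h 0 min.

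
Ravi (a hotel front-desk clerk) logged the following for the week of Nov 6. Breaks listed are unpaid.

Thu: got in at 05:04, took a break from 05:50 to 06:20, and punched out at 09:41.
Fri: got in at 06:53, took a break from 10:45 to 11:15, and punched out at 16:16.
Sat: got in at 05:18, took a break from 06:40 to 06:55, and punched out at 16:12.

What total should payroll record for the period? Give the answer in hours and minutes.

23 h 39 min

Thu: 05:04–09:41 = 4 h 37 min; less 30 min break → 4 h 7 min
Fri: 06:53–16:16 = 9 h 23 min; less 30 min break → 8 h 53 min
Sat: 05:18–16:12 = 10 h 54 min; less 15 min break → 10 h 39 min
Total: 4 h 7 min + 8 h 53 min + 10 h 39 min = 23 h 39 min.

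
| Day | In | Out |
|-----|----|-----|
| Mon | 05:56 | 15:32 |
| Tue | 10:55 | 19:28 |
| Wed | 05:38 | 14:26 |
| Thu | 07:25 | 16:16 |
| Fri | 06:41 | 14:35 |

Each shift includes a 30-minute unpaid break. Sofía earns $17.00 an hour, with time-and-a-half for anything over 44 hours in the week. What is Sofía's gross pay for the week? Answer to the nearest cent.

Mon: 05:56–15:32 = 9 h 36 min; less 30 min break → 9 h 6 min
Tue: 10:55–19:28 = 8 h 33 min; less 30 min break → 8 h 3 min
Wed: 05:38–14:26 = 8 h 48 min; less 30 min break → 8 h 18 min
Thu: 07:25–16:16 = 8 h 51 min; less 30 min break → 8 h 21 min
Fri: 06:41–14:35 = 7 h 54 min; less 30 min break → 7 h 24 min
Total worked: 41 h 12 min = 2472 min.
Regular 41 h 12 min = 2472 min at $17.00/h; overtime 0 h 0 min = 0 min at $25.50/h.
Pay = (2472 × $17.00 + 0 × $25.50) ÷ 60 = $700.40.

$700.40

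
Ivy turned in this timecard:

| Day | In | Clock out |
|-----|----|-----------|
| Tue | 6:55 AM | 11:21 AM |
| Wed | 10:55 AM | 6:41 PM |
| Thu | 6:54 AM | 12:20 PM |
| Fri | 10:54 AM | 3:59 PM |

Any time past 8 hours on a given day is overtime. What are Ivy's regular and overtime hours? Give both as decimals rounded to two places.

Tue: 6:55 AM–11:21 AM = 4 h 26 min
Wed: 10:55 AM–6:41 PM = 7 h 46 min
Thu: 6:54 AM–12:20 PM = 5 h 26 min
Fri: 10:54 AM–3:59 PM = 5 h 5 min
Tue reg 4 h 26 min / OT 0 h 0 min; Wed reg 7 h 46 min / OT 0 h 0 min; Thu reg 5 h 26 min / OT 0 h 0 min; Fri reg 5 h 5 min / OT 0 h 0 min.
Totals: regular 22 h 43 min, overtime 0 h 0 min.

Regular 22.72 hours, overtime 0.00 hours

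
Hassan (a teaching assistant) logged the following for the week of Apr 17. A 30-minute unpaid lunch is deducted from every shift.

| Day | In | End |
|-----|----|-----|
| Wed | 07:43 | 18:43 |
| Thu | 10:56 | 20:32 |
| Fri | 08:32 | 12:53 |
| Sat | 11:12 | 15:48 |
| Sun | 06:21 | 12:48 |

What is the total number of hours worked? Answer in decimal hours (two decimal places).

33.50 hours

Wed: 07:43–18:43 = 11 h 0 min; less 30 min break → 10 h 30 min
Thu: 10:56–20:32 = 9 h 36 min; less 30 min break → 9 h 6 min
Fri: 08:32–12:53 = 4 h 21 min; less 30 min break → 3 h 51 min
Sat: 11:12–15:48 = 4 h 36 min; less 30 min break → 4 h 6 min
Sun: 06:21–12:48 = 6 h 27 min; less 30 min break → 5 h 57 min
Total: 10 h 30 min + 9 h 6 min + 3 h 51 min + 4 h 6 min + 5 h 57 min = 33 h 30 min.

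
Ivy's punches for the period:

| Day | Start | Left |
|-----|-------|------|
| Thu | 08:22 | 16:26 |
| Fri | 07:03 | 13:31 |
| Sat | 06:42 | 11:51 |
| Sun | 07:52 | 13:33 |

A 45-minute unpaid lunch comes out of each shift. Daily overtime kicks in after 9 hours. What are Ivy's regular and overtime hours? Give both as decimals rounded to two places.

Thu: 08:22–16:26 = 8 h 4 min; less 45 min break → 7 h 19 min
Fri: 07:03–13:31 = 6 h 28 min; less 45 min break → 5 h 43 min
Sat: 06:42–11:51 = 5 h 9 min; less 45 min break → 4 h 24 min
Sun: 07:52–13:33 = 5 h 41 min; less 45 min break → 4 h 56 min
Thu reg 7 h 19 min / OT 0 h 0 min; Fri reg 5 h 43 min / OT 0 h 0 min; Sat reg 4 h 24 min / OT 0 h 0 min; Sun reg 4 h 56 min / OT 0 h 0 min.
Totals: regular 22 h 22 min, overtime 0 h 0 min.

Regular 22.37 hours, overtime 0.00 hours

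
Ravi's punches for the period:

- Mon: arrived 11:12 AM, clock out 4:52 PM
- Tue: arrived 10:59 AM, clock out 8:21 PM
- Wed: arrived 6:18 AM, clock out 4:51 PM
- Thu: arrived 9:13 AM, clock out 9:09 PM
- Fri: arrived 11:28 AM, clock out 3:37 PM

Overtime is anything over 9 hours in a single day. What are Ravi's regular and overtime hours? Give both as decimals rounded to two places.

Mon: 11:12 AM–4:52 PM = 5 h 40 min
Tue: 10:59 AM–8:21 PM = 9 h 22 min
Wed: 6:18 AM–4:51 PM = 10 h 33 min
Thu: 9:13 AM–9:09 PM = 11 h 56 min
Fri: 11:28 AM–3:37 PM = 4 h 9 min
Mon reg 5 h 40 min / OT 0 h 0 min; Tue reg 9 h 0 min / OT 0 h 22 min; Wed reg 9 h 0 min / OT 1 h 33 min; Thu reg 9 h 0 min / OT 2 h 56 min; Fri reg 4 h 9 min / OT 0 h 0 min.
Totals: regular 36 h 49 min, overtime 4 h 51 min.

Regular 36.82 hours, overtime 4.85 hours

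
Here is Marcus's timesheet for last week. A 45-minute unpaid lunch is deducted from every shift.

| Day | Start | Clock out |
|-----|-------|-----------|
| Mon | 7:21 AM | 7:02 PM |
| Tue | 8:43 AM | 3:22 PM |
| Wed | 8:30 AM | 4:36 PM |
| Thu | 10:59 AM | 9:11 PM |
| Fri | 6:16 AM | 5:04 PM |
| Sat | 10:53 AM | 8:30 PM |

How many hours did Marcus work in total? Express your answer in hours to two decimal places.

Mon: 7:21 AM–7:02 PM = 11 h 41 min; less 45 min break → 10 h 56 min
Tue: 8:43 AM–3:22 PM = 6 h 39 min; less 45 min break → 5 h 54 min
Wed: 8:30 AM–4:36 PM = 8 h 6 min; less 45 min break → 7 h 21 min
Thu: 10:59 AM–9:11 PM = 10 h 12 min; less 45 min break → 9 h 27 min
Fri: 6:16 AM–5:04 PM = 10 h 48 min; less 45 min break → 10 h 3 min
Sat: 10:53 AM–8:30 PM = 9 h 37 min; less 45 min break → 8 h 52 min
Total: 10 h 56 min + 5 h 54 min + 7 h 21 min + 9 h 27 min + 10 h 3 min + 8 h 52 min = 52 h 33 min.

52.55 hours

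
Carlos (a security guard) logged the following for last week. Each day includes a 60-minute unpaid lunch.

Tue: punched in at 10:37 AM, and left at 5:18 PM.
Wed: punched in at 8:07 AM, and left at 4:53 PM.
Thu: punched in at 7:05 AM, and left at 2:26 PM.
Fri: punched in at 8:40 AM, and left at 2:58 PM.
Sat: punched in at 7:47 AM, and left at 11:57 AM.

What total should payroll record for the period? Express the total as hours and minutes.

Tue: 10:37 AM–5:18 PM = 6 h 41 min; less 60 min break → 5 h 41 min
Wed: 8:07 AM–4:53 PM = 8 h 46 min; less 60 min break → 7 h 46 min
Thu: 7:05 AM–2:26 PM = 7 h 21 min; less 60 min break → 6 h 21 min
Fri: 8:40 AM–2:58 PM = 6 h 18 min; less 60 min break → 5 h 18 min
Sat: 7:47 AM–11:57 AM = 4 h 10 min; less 60 min break → 3 h 10 min
Total: 5 h 41 min + 7 h 46 min + 6 h 21 min + 5 h 18 min + 3 h 10 min = 28 h 16 min.

28 h 16 min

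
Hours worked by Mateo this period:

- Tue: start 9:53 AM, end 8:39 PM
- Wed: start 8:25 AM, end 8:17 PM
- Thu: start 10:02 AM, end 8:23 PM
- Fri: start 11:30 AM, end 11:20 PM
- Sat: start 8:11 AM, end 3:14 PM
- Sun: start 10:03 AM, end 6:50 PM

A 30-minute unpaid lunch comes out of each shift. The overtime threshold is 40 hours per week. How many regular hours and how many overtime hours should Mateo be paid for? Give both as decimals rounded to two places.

Regular 40.00 hours, overtime 17.65 hours

Tue: 9:53 AM–8:39 PM = 10 h 46 min; less 30 min break → 10 h 16 min
Wed: 8:25 AM–8:17 PM = 11 h 52 min; less 30 min break → 11 h 22 min
Thu: 10:02 AM–8:23 PM = 10 h 21 min; less 30 min break → 9 h 51 min
Fri: 11:30 AM–11:20 PM = 11 h 50 min; less 30 min break → 11 h 20 min
Sat: 8:11 AM–3:14 PM = 7 h 3 min; less 30 min break → 6 h 33 min
Sun: 10:03 AM–6:50 PM = 8 h 47 min; less 30 min break → 8 h 17 min
Total worked: 57 h 39 min = 57.65 h.
Threshold 40 h → overtime 17 h 39 min, regular 40 h 0 min.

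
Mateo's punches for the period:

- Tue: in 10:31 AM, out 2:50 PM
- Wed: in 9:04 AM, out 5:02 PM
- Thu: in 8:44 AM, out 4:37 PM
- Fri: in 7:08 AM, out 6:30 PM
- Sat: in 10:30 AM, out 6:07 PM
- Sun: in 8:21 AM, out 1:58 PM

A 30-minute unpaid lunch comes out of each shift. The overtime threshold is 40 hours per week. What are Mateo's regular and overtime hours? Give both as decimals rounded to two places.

Regular 40.00 hours, overtime 1.77 hours

Tue: 10:31 AM–2:50 PM = 4 h 19 min; less 30 min break → 3 h 49 min
Wed: 9:04 AM–5:02 PM = 7 h 58 min; less 30 min break → 7 h 28 min
Thu: 8:44 AM–4:37 PM = 7 h 53 min; less 30 min break → 7 h 23 min
Fri: 7:08 AM–6:30 PM = 11 h 22 min; less 30 min break → 10 h 52 min
Sat: 10:30 AM–6:07 PM = 7 h 37 min; less 30 min break → 7 h 7 min
Sun: 8:21 AM–1:58 PM = 5 h 37 min; less 30 min break → 5 h 7 min
Total worked: 41 h 46 min = 41.77 h.
Threshold 40 h → overtime 1 h 46 min, regular 40 h 0 min.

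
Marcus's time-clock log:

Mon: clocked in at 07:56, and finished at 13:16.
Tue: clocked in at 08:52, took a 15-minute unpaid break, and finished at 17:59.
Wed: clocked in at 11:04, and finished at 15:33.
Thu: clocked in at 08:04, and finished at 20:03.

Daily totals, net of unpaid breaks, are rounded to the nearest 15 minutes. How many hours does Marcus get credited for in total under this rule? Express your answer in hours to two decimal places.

30.50 hours

Mon: 07:56–13:16 = 5 h 20 min → rounds to 5 h 15 min
Tue: 08:52–17:59 = 9 h 7 min − 15 min = 8 h 52 min → rounds to 8 h 45 min
Wed: 11:04–15:33 = 4 h 29 min → rounds to 4 h 30 min
Thu: 08:04–20:03 = 11 h 59 min → rounds to 12 h 0 min
Total credited: 30 h 30 min.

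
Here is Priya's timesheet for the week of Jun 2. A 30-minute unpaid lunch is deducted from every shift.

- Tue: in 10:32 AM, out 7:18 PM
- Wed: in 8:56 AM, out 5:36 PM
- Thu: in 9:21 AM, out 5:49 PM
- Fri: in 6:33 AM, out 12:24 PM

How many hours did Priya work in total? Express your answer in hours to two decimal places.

29.75 hours

Tue: 10:32 AM–7:18 PM = 8 h 46 min; less 30 min break → 8 h 16 min
Wed: 8:56 AM–5:36 PM = 8 h 40 min; less 30 min break → 8 h 10 min
Thu: 9:21 AM–5:49 PM = 8 h 28 min; less 30 min break → 7 h 58 min
Fri: 6:33 AM–12:24 PM = 5 h 51 min; less 30 min break → 5 h 21 min
Total: 8 h 16 min + 8 h 10 min + 7 h 58 min + 5 h 21 min = 29 h 45 min.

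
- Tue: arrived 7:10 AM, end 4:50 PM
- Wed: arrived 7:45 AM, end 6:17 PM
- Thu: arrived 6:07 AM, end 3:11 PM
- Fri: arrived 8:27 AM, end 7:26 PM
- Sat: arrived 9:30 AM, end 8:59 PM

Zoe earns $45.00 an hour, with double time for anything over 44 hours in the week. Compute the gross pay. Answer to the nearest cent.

Tue: 7:10 AM–4:50 PM = 9 h 40 min
Wed: 7:45 AM–6:17 PM = 10 h 32 min
Thu: 6:07 AM–3:11 PM = 9 h 4 min
Fri: 8:27 AM–7:26 PM = 10 h 59 min
Sat: 9:30 AM–8:59 PM = 11 h 29 min
Total worked: 51 h 44 min = 3104 min.
Regular 44 h 0 min = 2640 min at $45.00/h; overtime 7 h 44 min = 464 min at $90.00/h.
Pay = (2640 × $45.00 + 464 × $90.00) ÷ 60 = $2676.00.

$2676.00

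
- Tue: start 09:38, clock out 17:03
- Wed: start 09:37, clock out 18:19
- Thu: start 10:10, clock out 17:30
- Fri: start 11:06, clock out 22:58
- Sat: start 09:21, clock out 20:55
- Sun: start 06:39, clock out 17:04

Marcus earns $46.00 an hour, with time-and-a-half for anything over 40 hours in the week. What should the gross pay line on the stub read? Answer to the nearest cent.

Tue: 09:38–17:03 = 7 h 25 min
Wed: 09:37–18:19 = 8 h 42 min
Thu: 10:10–17:30 = 7 h 20 min
Fri: 11:06–22:58 = 11 h 52 min
Sat: 09:21–20:55 = 11 h 34 min
Sun: 06:39–17:04 = 10 h 25 min
Total worked: 57 h 18 min = 3438 min.
Regular 40 h 0 min = 2400 min at $46.00/h; overtime 17 h 18 min = 1038 min at $69.00/h.
Pay = (2400 × $46.00 + 1038 × $69.00) ÷ 60 = $3033.70.

$3033.70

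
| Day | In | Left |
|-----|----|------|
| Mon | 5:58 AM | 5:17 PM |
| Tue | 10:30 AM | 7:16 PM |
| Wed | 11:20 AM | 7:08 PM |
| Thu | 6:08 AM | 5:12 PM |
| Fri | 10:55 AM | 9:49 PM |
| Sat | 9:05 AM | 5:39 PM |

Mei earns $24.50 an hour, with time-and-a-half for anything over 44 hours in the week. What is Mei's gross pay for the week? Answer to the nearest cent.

$1607.81

Mon: 5:58 AM–5:17 PM = 11 h 19 min
Tue: 10:30 AM–7:16 PM = 8 h 46 min
Wed: 11:20 AM–7:08 PM = 7 h 48 min
Thu: 6:08 AM–5:12 PM = 11 h 4 min
Fri: 10:55 AM–9:49 PM = 10 h 54 min
Sat: 9:05 AM–5:39 PM = 8 h 34 min
Total worked: 58 h 25 min = 3505 min.
Regular 44 h 0 min = 2640 min at $24.50/h; overtime 14 h 25 min = 865 min at $36.75/h.
Pay = (2640 × $24.50 + 865 × $36.75) ÷ 60 = $1607.81.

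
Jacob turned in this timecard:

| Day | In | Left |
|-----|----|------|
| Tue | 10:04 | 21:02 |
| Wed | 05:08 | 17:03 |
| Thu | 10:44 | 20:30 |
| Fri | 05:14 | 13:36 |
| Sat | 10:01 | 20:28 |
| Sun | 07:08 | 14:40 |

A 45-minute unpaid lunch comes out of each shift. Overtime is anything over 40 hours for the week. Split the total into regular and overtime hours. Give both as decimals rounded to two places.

Regular 40.00 hours, overtime 14.50 hours

Tue: 10:04–21:02 = 10 h 58 min; less 45 min break → 10 h 13 min
Wed: 05:08–17:03 = 11 h 55 min; less 45 min break → 11 h 10 min
Thu: 10:44–20:30 = 9 h 46 min; less 45 min break → 9 h 1 min
Fri: 05:14–13:36 = 8 h 22 min; less 45 min break → 7 h 37 min
Sat: 10:01–20:28 = 10 h 27 min; less 45 min break → 9 h 42 min
Sun: 07:08–14:40 = 7 h 32 min; less 45 min break → 6 h 47 min
Total worked: 54 h 30 min = 54.50 h.
Threshold 40 h → overtime 14 h 30 min, regular 40 h 0 min.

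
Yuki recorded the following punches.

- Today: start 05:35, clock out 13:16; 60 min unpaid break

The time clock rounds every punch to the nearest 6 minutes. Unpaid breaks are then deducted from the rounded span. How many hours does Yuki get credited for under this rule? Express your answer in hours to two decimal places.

6.70 hours

Today: in 05:35→05:36, out 13:16→13:18; 7 h 42 min − 60 min = 6 h 42 min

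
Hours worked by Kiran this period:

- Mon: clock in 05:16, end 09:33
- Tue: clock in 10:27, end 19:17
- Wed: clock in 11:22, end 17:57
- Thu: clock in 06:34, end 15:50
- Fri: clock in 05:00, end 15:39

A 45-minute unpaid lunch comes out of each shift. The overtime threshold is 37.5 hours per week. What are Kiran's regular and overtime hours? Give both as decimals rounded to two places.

Mon: 05:16–09:33 = 4 h 17 min; less 45 min break → 3 h 32 min
Tue: 10:27–19:17 = 8 h 50 min; less 45 min break → 8 h 5 min
Wed: 11:22–17:57 = 6 h 35 min; less 45 min break → 5 h 50 min
Thu: 06:34–15:50 = 9 h 16 min; less 45 min break → 8 h 31 min
Fri: 05:00–15:39 = 10 h 39 min; less 45 min break → 9 h 54 min
Total worked: 35 h 52 min = 35.87 h.
Threshold 37.5 h → overtime 0 h 0 min, regular 35 h 52 min.

Regular 35.87 hours, overtime 0.00 hours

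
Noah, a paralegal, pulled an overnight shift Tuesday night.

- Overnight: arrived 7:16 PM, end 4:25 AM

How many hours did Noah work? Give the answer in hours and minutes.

Overnight: 7:16 PM → midnight = 4 h 44 min; midnight → 4:25 AM = 4 h 25 min; span 9 h 9 min

9 h 9 min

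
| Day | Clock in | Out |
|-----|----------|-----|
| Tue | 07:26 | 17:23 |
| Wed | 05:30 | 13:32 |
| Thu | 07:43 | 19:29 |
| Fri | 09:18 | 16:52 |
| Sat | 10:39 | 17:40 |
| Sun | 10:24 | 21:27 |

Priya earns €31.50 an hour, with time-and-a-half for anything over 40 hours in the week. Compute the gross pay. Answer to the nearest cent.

€1986.86

Tue: 07:26–17:23 = 9 h 57 min
Wed: 05:30–13:32 = 8 h 2 min
Thu: 07:43–19:29 = 11 h 46 min
Fri: 09:18–16:52 = 7 h 34 min
Sat: 10:39–17:40 = 7 h 1 min
Sun: 10:24–21:27 = 11 h 3 min
Total worked: 55 h 23 min = 3323 min.
Regular 40 h 0 min = 2400 min at €31.50/h; overtime 15 h 23 min = 923 min at €47.25/h.
Pay = (2400 × €31.50 + 923 × €47.25) ÷ 60 = €1986.86.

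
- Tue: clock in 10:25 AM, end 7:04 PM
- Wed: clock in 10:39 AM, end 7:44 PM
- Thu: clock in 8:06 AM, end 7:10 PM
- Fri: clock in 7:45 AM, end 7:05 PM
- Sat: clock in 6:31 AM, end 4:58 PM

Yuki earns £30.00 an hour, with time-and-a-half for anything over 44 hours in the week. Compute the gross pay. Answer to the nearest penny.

Tue: 10:25 AM–7:04 PM = 8 h 39 min
Wed: 10:39 AM–7:44 PM = 9 h 5 min
Thu: 8:06 AM–7:10 PM = 11 h 4 min
Fri: 7:45 AM–7:05 PM = 11 h 20 min
Sat: 6:31 AM–4:58 PM = 10 h 27 min
Total worked: 50 h 35 min = 3035 min.
Regular 44 h 0 min = 2640 min at £30.00/h; overtime 6 h 35 min = 395 min at £45.00/h.
Pay = (2640 × £30.00 + 395 × £45.00) ÷ 60 = £1616.25.

£1616.25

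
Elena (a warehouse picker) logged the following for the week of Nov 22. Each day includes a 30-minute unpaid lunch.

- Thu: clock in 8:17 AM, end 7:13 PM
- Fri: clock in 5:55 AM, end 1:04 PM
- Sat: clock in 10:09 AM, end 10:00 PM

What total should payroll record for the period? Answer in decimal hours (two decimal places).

Thu: 8:17 AM–7:13 PM = 10 h 56 min; less 30 min break → 10 h 26 min
Fri: 5:55 AM–1:04 PM = 7 h 9 min; less 30 min break → 6 h 39 min
Sat: 10:09 AM–10:00 PM = 11 h 51 min; less 30 min break → 11 h 21 min
Total: 10 h 26 min + 6 h 39 min + 11 h 21 min = 28 h 26 min.

28.43 hours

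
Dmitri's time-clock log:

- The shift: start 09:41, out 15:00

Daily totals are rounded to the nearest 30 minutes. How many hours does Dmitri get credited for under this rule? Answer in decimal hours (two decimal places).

The shift: 09:41–15:00 = 5 h 19 min → rounds to 5 h 30 min

5.50 hours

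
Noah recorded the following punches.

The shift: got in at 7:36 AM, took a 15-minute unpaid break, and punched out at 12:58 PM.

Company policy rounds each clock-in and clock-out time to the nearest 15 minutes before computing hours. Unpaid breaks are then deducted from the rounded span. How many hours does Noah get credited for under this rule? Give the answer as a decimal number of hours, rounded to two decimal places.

The shift: in 7:36 AM→7:30 AM, out 12:58 PM→1:00 PM; 5 h 30 min − 15 min = 5 h 15 min

5.25 hours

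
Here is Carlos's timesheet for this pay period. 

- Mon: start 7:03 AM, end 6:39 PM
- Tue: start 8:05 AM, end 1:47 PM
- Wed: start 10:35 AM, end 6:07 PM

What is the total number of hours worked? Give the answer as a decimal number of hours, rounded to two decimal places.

24.83 hours

Mon: 7:03 AM–6:39 PM = 11 h 36 min
Tue: 8:05 AM–1:47 PM = 5 h 42 min
Wed: 10:35 AM–6:07 PM = 7 h 32 min
Total: 11 h 36 min + 5 h 42 min + 7 h 32 min = 24 h 50 min.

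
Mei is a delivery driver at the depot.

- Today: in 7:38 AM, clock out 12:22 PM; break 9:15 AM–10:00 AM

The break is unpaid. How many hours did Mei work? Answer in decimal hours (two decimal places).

3.98 hours

Today: 7:38 AM–12:22 PM = 4 h 44 min; less 45 min break → 3 h 59 min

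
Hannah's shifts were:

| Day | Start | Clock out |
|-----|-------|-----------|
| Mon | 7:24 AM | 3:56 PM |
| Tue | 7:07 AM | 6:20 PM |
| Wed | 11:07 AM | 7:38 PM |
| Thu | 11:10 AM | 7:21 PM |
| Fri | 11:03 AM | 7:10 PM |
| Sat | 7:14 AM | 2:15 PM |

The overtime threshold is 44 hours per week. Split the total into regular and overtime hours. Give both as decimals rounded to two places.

Mon: 7:24 AM–3:56 PM = 8 h 32 min
Tue: 7:07 AM–6:20 PM = 11 h 13 min
Wed: 11:07 AM–7:38 PM = 8 h 31 min
Thu: 11:10 AM–7:21 PM = 8 h 11 min
Fri: 11:03 AM–7:10 PM = 8 h 7 min
Sat: 7:14 AM–2:15 PM = 7 h 1 min
Total worked: 51 h 35 min = 51.58 h.
Threshold 44 h → overtime 7 h 35 min, regular 44 h 0 min.

Regular 44.00 hours, overtime 7.58 hours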